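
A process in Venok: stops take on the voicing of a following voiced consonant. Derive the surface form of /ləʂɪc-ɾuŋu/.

The rule targets /c/ (voiceless palatal stop), which sits before the trigger /ɾ/ (voiced).
Changing only its voicing to voiced gives [ɟ] — the voiced palatal stop.

[ləʂɪɟɾuŋu]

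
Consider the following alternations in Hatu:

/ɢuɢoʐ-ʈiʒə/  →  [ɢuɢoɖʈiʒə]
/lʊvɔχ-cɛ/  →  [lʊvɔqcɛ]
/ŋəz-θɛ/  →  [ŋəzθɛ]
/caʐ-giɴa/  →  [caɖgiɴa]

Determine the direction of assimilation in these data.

regressive

Comparing underlying and surface forms, /ʐ/ → [ɖ] is the alternation; the neighbouring /ʈ/ is constant.
/ʐ/ is a fricative while /ʈ/ is a stop; the output [ɖ] is a stop, matching the trigger — so the feature that spreads is manner.
The other alternating forms pattern the same way: /χ/ → [q] before /c/ (fricative → stop, matching a stop); /ʐ/ → [ɖ] before /g/ (fricative → stop, matching a stop) — only manner changes, and always toward the following segment.
Nothing changes in [ŋəzθɛ]: there the adjacent consonants already agree in manner (/z/ and /θ/ are both fricatives), so this form is consistent with the same rule.
Since the segment that changes precedes the conditioning segment, the assimilation is regressive.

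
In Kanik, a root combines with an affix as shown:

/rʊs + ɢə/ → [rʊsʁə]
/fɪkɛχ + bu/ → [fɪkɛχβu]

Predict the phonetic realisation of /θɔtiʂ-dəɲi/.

[θɔtiʂzəɲi]

The data show progressive manner assimilation: /ɢ/ → [ʁ] after /s/; /b/ → [β] after /χ/. In each pair only manner changes, matching the preceding consonant, while place and voice stay constant.
/d/ is a voiced alveolar stop. The preceding trigger /ʂ/ is a fricative, so /d/ must become a fricative as well.
A voiced alveolar fricative is [z], so the surface segment is [z].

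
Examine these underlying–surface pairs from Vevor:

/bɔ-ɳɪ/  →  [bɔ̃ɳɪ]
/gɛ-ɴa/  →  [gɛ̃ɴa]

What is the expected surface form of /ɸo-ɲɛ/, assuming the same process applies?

The data show regressive nasality assimilation (vowel nasalisation): /ɔ/ → [ɔ̃] before /ɳ/; /ɛ/ → [ɛ̃] before /ɴ/ — a vowel is nasalised by an immediately following nasal consonant.
/o/ sits next to the nasal /ɲ/ and is therefore nasalised to [õ].

[ɸõɲɛ]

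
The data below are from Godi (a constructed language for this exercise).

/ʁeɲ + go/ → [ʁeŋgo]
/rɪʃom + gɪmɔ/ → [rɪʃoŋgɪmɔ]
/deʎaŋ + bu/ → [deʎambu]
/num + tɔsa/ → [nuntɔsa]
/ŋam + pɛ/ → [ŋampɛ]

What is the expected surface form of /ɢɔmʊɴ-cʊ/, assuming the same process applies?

The data show regressive place assimilation: /ɲ/ → [ŋ] before /g/; /m/ → [ŋ] before /g/; /ŋ/ → [m] before /b/; /m/ → [n] before /t/. In each pair only place changes, matching the following consonant, while manner and voice stay constant.
No alternation appears in [ŋampɛ]: there the adjacent consonants already agree in place (/m/ and /p/ are both bilabial), so this form is consistent with the same rule.
The rule targets /ɴ/ (voiced uvular nasal), which sits before the trigger /c/ (palatal).
Changing only its place to palatal gives [ɲ] — the voiced palatal nasal.

[ɢɔmʊɲcʊ]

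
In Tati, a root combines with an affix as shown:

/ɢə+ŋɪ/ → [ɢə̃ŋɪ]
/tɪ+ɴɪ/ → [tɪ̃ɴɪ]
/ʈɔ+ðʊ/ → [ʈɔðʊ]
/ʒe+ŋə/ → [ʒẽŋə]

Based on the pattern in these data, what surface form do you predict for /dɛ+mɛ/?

The data show regressive nasality assimilation (vowel nasalisation): /ə/ → [ə̃] before /ŋ/; /ɪ/ → [ɪ̃] before /ɴ/; /e/ → [ẽ] before /ŋ/ — a vowel is nasalised by an immediately following nasal consonant.
No change occurs in [ʈɔðʊ] because the vowel at the boundary is adjacent to an oral consonant, not a nasal (/ɔ/ next to /ð/).
/ɛ/ sits next to the nasal /m/ and is therefore nasalised to [ɛ̃].

[dɛ̃mɛ]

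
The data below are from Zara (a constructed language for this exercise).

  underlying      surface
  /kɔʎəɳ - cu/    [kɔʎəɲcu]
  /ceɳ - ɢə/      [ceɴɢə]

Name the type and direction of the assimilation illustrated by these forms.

regressive place assimilation

Underlying /ɳ/ is realised as [ɲ] next to /c/; /c/ itself does not change.
The change retroflex → palatal matches the place of the following /c/, identifying this as place assimilation.
Manner and voice are unchanged, so the assimilation is partial, not total.
The other alternating form patterns the same way: /ɳ/ → [ɴ] before /ɢ/ (retroflex → uvular, matching uvular) — only place changes, and always toward the following segment.
Since the segment that changes precedes the conditioning segment, the assimilation is regressive.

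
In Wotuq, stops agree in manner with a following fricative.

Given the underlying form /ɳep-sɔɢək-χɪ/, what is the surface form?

/p/ is a voiceless bilabial stop. The following trigger /s/ is a fricative, so /p/ must become a fricative as well.
The voiceless bilabial fricative is [ɸ], so /p/ → [ɸ].
The same rule applies at the second boundary: /k/ → [x] next to /χ/.

[ɳeɸsɔɢəxχɪ]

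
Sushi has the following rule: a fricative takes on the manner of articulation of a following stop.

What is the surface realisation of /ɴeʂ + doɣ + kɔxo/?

/ʂ/ is a voiceless retroflex fricative. The following trigger /d/ is a stop, so /ʂ/ must become a stop as well.
Changing only its manner to stop gives [ʈ] — the voiceless retroflex stop.
The same rule applies at the second boundary: /ɣ/ → [g] next to /k/.

[ɴeʈdogkɔxo]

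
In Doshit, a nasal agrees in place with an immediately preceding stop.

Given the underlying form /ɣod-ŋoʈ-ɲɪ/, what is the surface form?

[ɣodnoʈɳɪ]

/ŋ/ is a voiced velar nasal. The preceding trigger /d/ is alveolar, so /ŋ/ must become alveolar as well.
A voiced alveolar nasal is [n], so the surface segment is [n].
At the second juncture, /ɲ/ likewise becomes [ɳ] adjacent to /ʈ/.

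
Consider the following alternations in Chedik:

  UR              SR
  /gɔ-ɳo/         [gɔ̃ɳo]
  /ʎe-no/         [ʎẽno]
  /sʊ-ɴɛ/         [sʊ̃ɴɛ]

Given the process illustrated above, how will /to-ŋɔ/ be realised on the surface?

[tõŋɔ]

The data show regressive nasality assimilation (vowel nasalisation): /ɔ/ → [ɔ̃] before /ɳ/; /e/ → [ẽ] before /n/; /ʊ/ → [ʊ̃] before /ɴ/ — a vowel is nasalised by an immediately following nasal consonant.
/o/ sits next to the nasal /ŋ/ and is therefore nasalised to [õ].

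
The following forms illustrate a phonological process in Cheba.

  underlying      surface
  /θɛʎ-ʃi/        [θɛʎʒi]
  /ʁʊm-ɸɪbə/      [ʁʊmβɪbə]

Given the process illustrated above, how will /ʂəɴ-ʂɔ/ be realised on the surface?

[ʂəɴʐɔ]

The data show progressive voicing assimilation: /ʃ/ → [ʒ] after /ʎ/; /ɸ/ → [β] after /m/. In each pair only voicing changes, matching the preceding consonant, while place and manner stay constant.
The rule targets /ʂ/ (voiceless retroflex fricative), which sits after the trigger /ɴ/ (voiced).
The voiced retroflex fricative is [ʐ], so /ʂ/ → [ʐ].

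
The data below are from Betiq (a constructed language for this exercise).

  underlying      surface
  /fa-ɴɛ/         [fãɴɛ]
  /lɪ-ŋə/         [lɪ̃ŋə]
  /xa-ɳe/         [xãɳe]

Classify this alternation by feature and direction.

The vowel /a/ surfaces as nasalised [ã] next to the following nasal /ɴ/ — it has acquired the [+nasal] feature of its neighbour.
The other forms show the same pattern: /ɪ/ → [ɪ̃] before /ŋ/; /a/ → [ã] before /ɳ/ — each time a vowel is nasalised next to a following nasal.
Because the conditioning nasal is to the right of the vowel that changes, the process is regressive (anticipatory).

regressive nasality assimilation (vowel nasalisation)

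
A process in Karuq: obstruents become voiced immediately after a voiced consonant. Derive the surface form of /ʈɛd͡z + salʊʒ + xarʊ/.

The rule targets /s/ (voiceless alveolar fricative), which sits after the trigger /d͡z/ (voiced).
Changing only its voicing to voiced gives [z] — the voiced alveolar fricative.
The same rule applies at the second boundary: /x/ → [ɣ] next to /ʒ/.

[ʈɛd͡zzalʊʒɣarʊ]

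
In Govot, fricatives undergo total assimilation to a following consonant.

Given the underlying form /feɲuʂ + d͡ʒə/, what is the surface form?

[feɲud͡ʒd͡ʒə]

/ʂ/ is the segment targeted by the rule; it sits immediately before /d͡ʒ/, so it assimilates completely and surfaces as [d͡ʒ].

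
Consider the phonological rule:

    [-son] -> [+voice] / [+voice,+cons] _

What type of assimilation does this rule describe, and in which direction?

The target ([-son], obstruents) acquires [+voice] next to a voiced consonant ([+voice,+cons]) — it takes on the voicing of its neighbour, so the feature that spreads is voicing.
Since the environment is written before the underscore, the trigger precedes the target; the direction is progressive.

progressive voicing assimilation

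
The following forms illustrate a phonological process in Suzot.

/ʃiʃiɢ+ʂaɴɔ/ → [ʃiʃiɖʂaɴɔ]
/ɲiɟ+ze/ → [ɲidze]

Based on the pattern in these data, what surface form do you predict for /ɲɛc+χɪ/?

The data show regressive place assimilation: /ɢ/ → [ɖ] before /ʂ/; /ɟ/ → [d] before /z/. In each pair only place changes, matching the following consonant, while manner and voice stay constant.
The rule targets /c/ (voiceless palatal stop), which sits before the trigger /χ/ (uvular).
Changing only its place to uvular gives [q] — the voiceless uvular stop.

[ɲɛqχɪ]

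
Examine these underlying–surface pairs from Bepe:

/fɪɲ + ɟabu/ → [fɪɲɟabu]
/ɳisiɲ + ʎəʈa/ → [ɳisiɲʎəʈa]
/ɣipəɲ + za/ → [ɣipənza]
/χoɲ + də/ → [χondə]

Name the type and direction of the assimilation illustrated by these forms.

Comparing underlying and surface forms, /ɲ/ → [n] is the alternation; the neighbouring /z/ is constant.
The change palatal → alveolar matches the place of the following /z/, identifying this as place assimilation.
Manner and voice are unchanged, so the assimilation is partial, not total.
The same holds elsewhere in the data: /ɲ/ → [n] before /d/ (palatal → alveolar, matching alveolar) — only place changes, and always toward the following segment.
Nothing changes in [fɪɲɟabu], [ɳisiɲʎəʈa]: there the adjacent consonants already agree in place (/ɲ/ and /ɟ/ are both palatal; /ɲ/ and /ʎ/ are both palatal), so these forms are consistent with the same rule.
The trigger is the following segment, so the direction is regressive (anticipatory).

regressive place assimilation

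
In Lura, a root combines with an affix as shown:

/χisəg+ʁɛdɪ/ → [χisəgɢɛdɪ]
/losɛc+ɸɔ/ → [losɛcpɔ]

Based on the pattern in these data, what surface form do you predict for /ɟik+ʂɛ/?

The data show progressive manner assimilation: /ʁ/ → [ɢ] after /g/; /ɸ/ → [p] after /c/. In each pair only manner changes, matching the preceding consonant, while place and voice stay constant.
The rule targets /ʂ/ (voiceless retroflex fricative), which sits after the trigger /k/ (stop).
The voiceless retroflex stop is [ʈ], so /ʂ/ → [ʈ].

[ɟikʈɛ]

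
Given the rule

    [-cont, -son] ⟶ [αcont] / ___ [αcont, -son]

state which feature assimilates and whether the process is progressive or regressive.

regressive manner assimilation

The shared variable α links the value of [cont] on the target to that of the neighbouring obstruent. [cont] distinguishes stops from fricatives — a manner-of-articulation feature — so this is manner assimilation.
Since the environment is written after the underscore, the trigger follows the target; the direction is regressive.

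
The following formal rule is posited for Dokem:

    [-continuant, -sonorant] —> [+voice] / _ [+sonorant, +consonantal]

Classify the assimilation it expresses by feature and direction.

The target ([-continuant, -sonorant], stops) acquires [+voice] next to a sonorant consonant ([+sonorant, +consonantal]) — it takes on the voicing of its neighbour, so the feature that spreads is voicing.
The conditioning segment sits to the right of the focus bar, meaning the trigger follows the segment that changes — regressive assimilation.

regressive voicing assimilation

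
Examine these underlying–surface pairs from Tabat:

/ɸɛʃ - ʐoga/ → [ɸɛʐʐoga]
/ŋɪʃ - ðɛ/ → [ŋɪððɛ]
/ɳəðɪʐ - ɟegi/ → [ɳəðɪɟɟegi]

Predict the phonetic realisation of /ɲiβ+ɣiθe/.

[ɲiɣɣiθe]

The data show regressive total assimilation (/ʃ/ → [ʐ] before /ʐ/; /ʃ/ → [ð] before /ð/; /ʐ/ → [ɟ] before /ɟ/): in every case the target segment becomes identical to its following neighbour, copying more than a single feature.
/β/ is the segment targeted by the rule; it sits immediately before /ɣ/, so it assimilates completely and surfaces as [ɣ].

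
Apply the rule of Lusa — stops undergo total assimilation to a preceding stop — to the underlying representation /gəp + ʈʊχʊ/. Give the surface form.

[gəppʊχʊ]

/ʈ/ is the segment targeted by the rule; it sits immediately after /p/, so it assimilates completely and surfaces as [p].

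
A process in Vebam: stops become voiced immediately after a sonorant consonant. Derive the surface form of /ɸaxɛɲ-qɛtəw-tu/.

[ɸaxɛɲɢɛtəwdu]

/q/ is a voiceless uvular stop. The preceding trigger /ɲ/ is voiced, so /q/ must become voiced as well.
A voiced uvular stop is [ɢ], so the surface segment is [ɢ].
The same rule applies at the second boundary: /t/ → [d] next to /w/.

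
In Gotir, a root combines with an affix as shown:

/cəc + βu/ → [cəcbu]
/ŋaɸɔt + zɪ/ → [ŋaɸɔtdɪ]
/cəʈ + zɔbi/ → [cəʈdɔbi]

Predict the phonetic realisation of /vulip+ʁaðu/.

[vulipɢaðu]

The data show progressive manner assimilation: /β/ → [b] after /c/; /z/ → [d] after /t/; /z/ → [d] after /ʈ/. In each pair only manner changes, matching the preceding consonant, while place and voice stay constant.
The rule targets /ʁ/ (voiced uvular fricative), which sits after the trigger /p/ (stop).
A voiced uvular stop is [ɢ], so the surface segment is [ɢ].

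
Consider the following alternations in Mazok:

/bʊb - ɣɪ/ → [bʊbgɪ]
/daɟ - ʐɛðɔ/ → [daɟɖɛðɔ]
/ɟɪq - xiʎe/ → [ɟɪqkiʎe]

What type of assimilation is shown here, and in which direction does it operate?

The segment that alternates is /ɣ/, which surfaces as [g] when adjacent to /b/.
/ɣ/ is a fricative while /b/ is a stop; the output [g] is a stop, matching the trigger — so the feature that spreads is manner.
Place and voice are unchanged, so the assimilation is partial, not total.
The same holds elsewhere in the data: /ʐ/ → [ɖ] after /ɟ/ (fricative → stop, matching a stop); /x/ → [k] after /q/ (fricative → stop, matching a stop) — only manner changes, and always toward the preceding segment.
Since the segment that changes follows the conditioning segment, the assimilation is progressive.

progressive manner assimilation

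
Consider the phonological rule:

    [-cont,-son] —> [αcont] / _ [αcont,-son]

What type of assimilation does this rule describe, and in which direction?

The rule copies [cont] (continuancy) from the environment onto the target stops; since [±cont] encodes the stop/fricative manner contrast, the assimilating dimension is manner.
Since the environment is written after the underscore, the trigger follows the target; the direction is regressive.

regressive manner assimilation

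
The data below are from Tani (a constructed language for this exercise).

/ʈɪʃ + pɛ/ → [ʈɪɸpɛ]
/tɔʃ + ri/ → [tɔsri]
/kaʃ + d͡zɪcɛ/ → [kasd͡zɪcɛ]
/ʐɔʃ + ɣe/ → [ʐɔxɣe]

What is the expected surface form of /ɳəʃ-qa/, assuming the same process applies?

The data show regressive place assimilation: /ʃ/ → [ɸ] before /p/; /ʃ/ → [s] before /r/; /ʃ/ → [s] before /d͡z/; /ʃ/ → [x] before /ɣ/. In each pair only place changes, matching the following consonant, while manner and voice stay constant.
The rule targets /ʃ/ (voiceless postalveolar fricative), which sits before the trigger /q/ (uvular).
Changing only its place to uvular gives [χ] — the voiceless uvular fricative.

[ɳəχqa]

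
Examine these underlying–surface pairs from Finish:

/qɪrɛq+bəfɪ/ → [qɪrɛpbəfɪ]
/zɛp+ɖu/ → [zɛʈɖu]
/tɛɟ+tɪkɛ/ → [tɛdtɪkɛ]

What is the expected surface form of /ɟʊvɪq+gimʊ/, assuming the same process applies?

[ɟʊvɪkgimʊ]

The data show regressive place assimilation: /q/ → [p] before /b/; /p/ → [ʈ] before /ɖ/; /ɟ/ → [d] before /t/. In each pair only place changes, matching the following consonant, while manner and voice stay constant.
/q/ is a voiceless uvular stop. The following trigger /g/ is velar, so /q/ must become velar as well.
Changing only its place to velar gives [k] — the voiceless velar stop.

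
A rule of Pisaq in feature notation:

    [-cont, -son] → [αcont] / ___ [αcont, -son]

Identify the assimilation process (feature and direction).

regressive manner assimilation

The rule copies [cont] (continuancy) from the environment onto the target stops; since [±cont] encodes the stop/fricative manner contrast, the assimilating dimension is manner.
The conditioning segment sits to the right of the focus bar, meaning the trigger follows the segment that changes — regressive assimilation.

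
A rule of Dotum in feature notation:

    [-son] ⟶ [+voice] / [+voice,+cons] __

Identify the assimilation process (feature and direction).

progressive voicing assimilation

The structural change is [+voice], and the conditioning segment [+voice,+cons] (a voiced consonant) is itself voiced, so the target comes to share the voicing of its neighbour — voicing assimilation.
Since the environment is written before the underscore, the trigger precedes the target; the direction is progressive.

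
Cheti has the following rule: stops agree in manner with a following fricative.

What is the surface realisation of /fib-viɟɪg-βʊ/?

/b/ is a voiced bilabial stop. The following trigger /v/ is a fricative, so /b/ must become a fricative as well.
The voiced bilabial fricative is [β], so /b/ → [β].
The same rule applies at the second boundary: /g/ → [ɣ] next to /β/.

[fiβviɟɪɣβʊ]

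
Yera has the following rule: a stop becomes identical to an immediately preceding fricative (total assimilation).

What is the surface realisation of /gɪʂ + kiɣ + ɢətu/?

[gɪʂʂiɣɣətu]

/k/ is the segment targeted by the rule; it sits immediately after /ʂ/, so it assimilates completely and surfaces as [ʂ].
The same rule applies at the second boundary: /ɢ/ → [ɣ] next to /ɣ/.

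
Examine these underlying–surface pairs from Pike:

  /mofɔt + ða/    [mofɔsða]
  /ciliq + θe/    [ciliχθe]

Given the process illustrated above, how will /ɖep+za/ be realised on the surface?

The data show regressive manner assimilation: /t/ → [s] before /ð/; /q/ → [χ] before /θ/. In each pair only manner changes, matching the following consonant, while place and voice stay constant.
/p/ is a voiceless bilabial stop. The following trigger /z/ is a fricative, so /p/ must become a fricative as well.
Changing only its manner to fricative gives [ɸ] — the voiceless bilabial fricative.

[ɖeɸza]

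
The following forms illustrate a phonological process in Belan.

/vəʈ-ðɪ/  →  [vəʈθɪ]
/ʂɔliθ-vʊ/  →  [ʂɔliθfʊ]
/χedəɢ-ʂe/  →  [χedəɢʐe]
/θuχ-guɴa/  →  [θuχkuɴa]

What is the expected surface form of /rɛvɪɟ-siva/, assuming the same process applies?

The data show progressive voicing assimilation: /ð/ → [θ] after /ʈ/; /v/ → [f] after /θ/; /ʂ/ → [ʐ] after /ɢ/; /g/ → [k] after /χ/. In each pair only voicing changes, matching the preceding consonant, while place and manner stay constant.
/s/ is a voiceless alveolar fricative. The preceding trigger /ɟ/ is voiced, so /s/ must become voiced as well.
Changing only its voicing to voiced gives [z] — the voiced alveolar fricative.

[rɛvɪɟziva]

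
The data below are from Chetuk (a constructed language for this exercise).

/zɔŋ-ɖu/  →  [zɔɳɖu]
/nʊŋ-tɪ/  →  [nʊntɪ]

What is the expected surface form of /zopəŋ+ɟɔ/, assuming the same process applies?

[zopəɲɟɔ]

The data show regressive place assimilation: /ŋ/ → [ɳ] before /ɖ/; /ŋ/ → [n] before /t/. In each pair only place changes, matching the following consonant, while manner and voice stay constant.
The rule targets /ŋ/ (voiced velar nasal), which sits before the trigger /ɟ/ (palatal).
The voiced palatal nasal is [ɲ], so /ŋ/ → [ɲ].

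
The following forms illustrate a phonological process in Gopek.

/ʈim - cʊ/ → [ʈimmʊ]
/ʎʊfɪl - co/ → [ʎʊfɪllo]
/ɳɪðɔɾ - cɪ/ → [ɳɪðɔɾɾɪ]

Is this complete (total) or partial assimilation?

Comparing underlying and surface forms, /c/ → [m] is the alternation; the neighbouring /m/ is constant.
The output [m] is identical to the trigger /m/ — every feature (place, manner, voicing) has been copied — so this is total assimilation.
The remaining alternations confirm this: /c/ → [l] after /l/; /c/ → [ɾ] after /ɾ/ — in each case the output is a copy of the preceding consonant.

total assimilation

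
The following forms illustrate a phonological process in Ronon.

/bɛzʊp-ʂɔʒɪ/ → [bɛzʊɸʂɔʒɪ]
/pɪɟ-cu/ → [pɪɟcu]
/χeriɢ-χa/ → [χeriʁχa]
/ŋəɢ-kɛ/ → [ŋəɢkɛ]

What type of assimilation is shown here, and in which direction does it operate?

Comparing underlying and surface forms, /p/ → [ɸ] is the alternation; the neighbouring /ʂ/ is constant.
/p/ is a stop while /ʂ/ is a fricative; the output [ɸ] is a fricative, matching the trigger — so the feature that spreads is manner.
Place and voice are unchanged, so the assimilation is partial, not total.
The other alternating form patterns the same way: /ɢ/ → [ʁ] before /χ/ (stop → fricative, matching a fricative) — only manner changes, and always toward the following segment.
Nothing changes in [pɪɟcu], [ŋəɢkɛ]: there the adjacent consonants already agree in manner (/ɟ/ and /c/ are both stops; /ɢ/ and /k/ are both stops), so these forms are consistent with the same rule.
The trigger is the following segment, so the direction is regressive (anticipatory).

regressive manner assimilation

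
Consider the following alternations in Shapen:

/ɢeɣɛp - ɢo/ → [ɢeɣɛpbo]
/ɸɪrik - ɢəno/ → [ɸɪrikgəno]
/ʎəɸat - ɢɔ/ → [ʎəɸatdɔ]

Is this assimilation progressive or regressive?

progressive

Comparing underlying and surface forms, /ɢ/ → [b] is the alternation; the neighbouring /p/ is constant.
/ɢ/ is uvular while /p/ is bilabial; the output [b] is bilabial, matching the trigger — so the feature that spreads is place.
Checking the remaining alternations: /ɢ/ → [g] after /k/ (uvular → velar, matching velar); /ɢ/ → [d] after /t/ (uvular → alveolar, matching alveolar) — only place changes, and always toward the preceding segment.
Since the segment that changes follows the conditioning segment, the assimilation is progressive.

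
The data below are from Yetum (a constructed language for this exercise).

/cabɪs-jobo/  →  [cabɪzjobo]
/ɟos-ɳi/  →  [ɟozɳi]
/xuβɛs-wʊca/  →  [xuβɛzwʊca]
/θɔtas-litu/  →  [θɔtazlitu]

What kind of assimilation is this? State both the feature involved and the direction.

regressive voicing assimilation

Underlying /s/ is realised as [z] next to /j/; /j/ itself does not change.
The change voiceless → voiced matches the voicing of the following /j/, identifying this as voicing assimilation.
Place and manner are unchanged, so the assimilation is partial, not total.
The same holds elsewhere in the data: /s/ → [z] before /ɳ/ (voiceless → voiced, matching voiced); /s/ → [z] before /w/ (voiceless → voiced, matching voiced); /s/ → [z] before /l/ (voiceless → voiced, matching voiced) — only voicing changes, and always toward the following segment.
The trigger is the following segment, so the direction is regressive (anticipatory).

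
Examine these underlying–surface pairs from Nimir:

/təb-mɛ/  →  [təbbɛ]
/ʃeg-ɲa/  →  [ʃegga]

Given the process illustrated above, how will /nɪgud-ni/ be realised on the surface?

[nɪguddi]

The data show progressive total assimilation (/m/ → [b] after /b/; /ɲ/ → [g] after /g/): in every case the target segment becomes identical to its preceding neighbour, copying more than a single feature.
/n/ is the segment targeted by the rule; it sits immediately after /d/, so it assimilates completely and surfaces as [d].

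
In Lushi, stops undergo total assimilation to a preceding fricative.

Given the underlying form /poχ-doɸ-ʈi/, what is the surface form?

/d/ is the segment targeted by the rule; it sits immediately after /χ/, so it assimilates completely and surfaces as [χ].
At the second juncture, /ʈ/ likewise becomes [ɸ] adjacent to /ɸ/.

[poχχoɸɸi]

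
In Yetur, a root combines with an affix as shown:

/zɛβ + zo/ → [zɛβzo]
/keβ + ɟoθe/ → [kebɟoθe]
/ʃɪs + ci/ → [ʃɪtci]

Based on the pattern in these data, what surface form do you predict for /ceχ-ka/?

The data show regressive manner assimilation: /β/ → [b] before /ɟ/; /s/ → [t] before /c/. In each pair only manner changes, matching the following consonant, while place and voice stay constant.
Nothing changes in [zɛβzo]: there the adjacent consonants already agree in manner (/β/ and /z/ are both fricatives), so this form is consistent with the same rule.
The rule targets /χ/ (voiceless uvular fricative), which sits before the trigger /k/ (stop).
A voiceless uvular stop is [q], so the surface segment is [q].

[ceqka]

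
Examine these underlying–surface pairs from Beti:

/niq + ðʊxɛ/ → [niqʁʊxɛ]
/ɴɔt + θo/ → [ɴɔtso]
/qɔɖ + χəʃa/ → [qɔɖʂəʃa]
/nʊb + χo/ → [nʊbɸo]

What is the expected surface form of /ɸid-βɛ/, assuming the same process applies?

[ɸidzɛ]

The data show progressive place assimilation: /ð/ → [ʁ] after /q/; /θ/ → [s] after /t/; /χ/ → [ʂ] after /ɖ/; /χ/ → [ɸ] after /b/. In each pair only place changes, matching the preceding consonant, while manner and voice stay constant.
/β/ is a voiced bilabial fricative. The preceding trigger /d/ is alveolar, so /β/ must become alveolar as well.
A voiced alveolar fricative is [z], so the surface segment is [z].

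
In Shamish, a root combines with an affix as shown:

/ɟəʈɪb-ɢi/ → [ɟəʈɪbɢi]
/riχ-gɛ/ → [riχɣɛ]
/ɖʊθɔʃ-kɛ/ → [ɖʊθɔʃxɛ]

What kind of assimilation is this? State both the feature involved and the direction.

The segment that alternates is /g/, which surfaces as [ɣ] when adjacent to /χ/.
The change stop → fricative matches the manner of the preceding /χ/, identifying this as manner assimilation.
Place and voice are unchanged, so the assimilation is partial, not total.
Checking the remaining alternation: /k/ → [x] after /ʃ/ (stop → fricative, matching a fricative) — only manner changes, and always toward the preceding segment.
Nothing changes in [ɟəʈɪbɢi]: there the adjacent consonants already agree in manner (/ɢ/ and /b/ are both stops), so this form is consistent with the same rule.
Since the segment that changes follows the conditioning segment, the assimilation is progressive.

progressive manner assimilation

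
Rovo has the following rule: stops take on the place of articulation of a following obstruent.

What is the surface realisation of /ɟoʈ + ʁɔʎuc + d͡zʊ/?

The rule targets /ʈ/ (voiceless retroflex stop), which sits before the trigger /ʁ/ (uvular).
Changing only its place to uvular gives [q] — the voiceless uvular stop.
At the second juncture, /c/ likewise becomes [t] adjacent to /d͡z/.

[ɟoqʁɔʎutd͡zʊ]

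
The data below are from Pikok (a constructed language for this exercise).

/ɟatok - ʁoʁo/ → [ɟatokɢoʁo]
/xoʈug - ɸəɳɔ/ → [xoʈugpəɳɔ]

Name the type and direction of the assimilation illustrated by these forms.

Comparing underlying and surface forms, /ʁ/ → [ɢ] is the alternation; the neighbouring /k/ is constant.
/ʁ/ is a fricative while /k/ is a stop; the output [ɢ] is a stop, matching the trigger — so the feature that spreads is manner.
Place and voice are unchanged, so the assimilation is partial, not total.
The same holds elsewhere in the data: /ɸ/ → [p] after /g/ (fricative → stop, matching a stop) — only manner changes, and always toward the preceding segment.
Since the segment that changes follows the conditioning segment, the assimilation is progressive.

progressive manner assimilation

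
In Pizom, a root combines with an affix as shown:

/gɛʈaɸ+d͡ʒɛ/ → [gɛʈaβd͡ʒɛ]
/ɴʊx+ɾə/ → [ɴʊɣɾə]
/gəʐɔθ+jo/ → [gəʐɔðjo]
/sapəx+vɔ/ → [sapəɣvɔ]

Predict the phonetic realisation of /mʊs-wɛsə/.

The data show regressive voicing assimilation: /ɸ/ → [β] before /d͡ʒ/; /x/ → [ɣ] before /ɾ/; /θ/ → [ð] before /j/; /x/ → [ɣ] before /v/. In each pair only voicing changes, matching the following consonant, while place and manner stay constant.
The rule targets /s/ (voiceless alveolar fricative), which sits before the trigger /w/ (voiced).
The voiced alveolar fricative is [z], so /s/ → [z].

[mʊzwɛsə]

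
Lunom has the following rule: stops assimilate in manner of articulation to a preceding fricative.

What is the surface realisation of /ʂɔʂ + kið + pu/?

[ʂɔʂxiðɸu]

/k/ is a voiceless velar stop. The preceding trigger /ʂ/ is a fricative, so /k/ must become a fricative as well.
The voiceless velar fricative is [x], so /k/ → [x].
At the second juncture, /p/ likewise becomes [ɸ] adjacent to /ð/.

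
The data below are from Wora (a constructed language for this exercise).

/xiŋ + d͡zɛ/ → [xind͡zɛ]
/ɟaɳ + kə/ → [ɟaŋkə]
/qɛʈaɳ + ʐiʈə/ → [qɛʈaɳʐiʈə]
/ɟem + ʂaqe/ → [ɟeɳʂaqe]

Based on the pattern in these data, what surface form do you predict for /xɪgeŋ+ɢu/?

The data show regressive place assimilation: /ŋ/ → [n] before /d͡z/; /ɳ/ → [ŋ] before /k/; /m/ → [ɳ] before /ʂ/. In each pair only place changes, matching the following consonant, while manner and voice stay constant.
Nothing changes in [qɛʈaɳʐiʈə]: there the adjacent consonants already agree in place (/ɳ/ and /ʐ/ are both retroflex), so this form is consistent with the same rule.
The rule targets /ŋ/ (voiced velar nasal), which sits before the trigger /ɢ/ (uvular).
A voiced uvular nasal is [ɴ], so the surface segment is [ɴ].

[xɪgeɴɢu]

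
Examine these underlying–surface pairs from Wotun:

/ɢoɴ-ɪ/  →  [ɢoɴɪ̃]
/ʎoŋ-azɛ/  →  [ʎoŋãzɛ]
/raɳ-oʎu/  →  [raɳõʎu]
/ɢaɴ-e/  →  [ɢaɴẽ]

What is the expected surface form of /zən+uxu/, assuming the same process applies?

[zənũxu]

The data show progressive nasality assimilation (vowel nasalisation): /ɪ/ → [ɪ̃] after /ɴ/; /a/ → [ã] after /ŋ/; /o/ → [õ] after /ɳ/; /e/ → [ẽ] after /ɴ/ — a vowel is nasalised by an immediately preceding nasal consonant.
The vowel /u/ is adjacent to the preceding nasal /n/, so it acquires [+nasal] and surfaces as [ũ].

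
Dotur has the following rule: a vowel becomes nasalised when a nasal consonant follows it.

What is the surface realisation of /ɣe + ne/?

[ɣẽne]

/e/ sits next to the nasal /n/ and is therefore nasalised to [ẽ].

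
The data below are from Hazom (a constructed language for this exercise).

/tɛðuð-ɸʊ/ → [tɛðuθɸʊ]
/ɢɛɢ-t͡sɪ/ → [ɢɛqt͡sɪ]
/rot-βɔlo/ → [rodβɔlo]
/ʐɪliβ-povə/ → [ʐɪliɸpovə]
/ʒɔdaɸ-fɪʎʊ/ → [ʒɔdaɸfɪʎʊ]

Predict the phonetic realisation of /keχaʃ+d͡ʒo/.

[keχaʒd͡ʒo]

The data show regressive voicing assimilation: /ð/ → [θ] before /ɸ/; /ɢ/ → [q] before /t͡s/; /t/ → [d] before /β/; /β/ → [ɸ] before /p/. In each pair only voicing changes, matching the following consonant, while place and manner stay constant.
Nothing changes in [ʒɔdaɸfɪʎʊ]: there the adjacent consonants already agree in voicing (/ɸ/ and /f/ are both voiceless), so this form is consistent with the same rule.
The rule targets /ʃ/ (voiceless postalveolar fricative), which sits before the trigger /d͡ʒ/ (voiced).
A voiced postalveolar fricative is [ʒ], so the surface segment is [ʒ].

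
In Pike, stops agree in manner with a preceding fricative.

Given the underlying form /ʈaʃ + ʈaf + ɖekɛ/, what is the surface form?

The rule targets /ʈ/ (voiceless retroflex stop), which sits after the trigger /ʃ/ (fricative).
The voiceless retroflex fricative is [ʂ], so /ʈ/ → [ʂ].
The same rule applies at the second boundary: /ɖ/ → [ʐ] next to /f/.

[ʈaʃʂafʐekɛ]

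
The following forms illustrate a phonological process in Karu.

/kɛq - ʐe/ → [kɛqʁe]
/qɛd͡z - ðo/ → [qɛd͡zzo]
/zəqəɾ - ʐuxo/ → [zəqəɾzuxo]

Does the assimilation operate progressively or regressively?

The segment that alternates is /ʐ/, which surfaces as [ʁ] when adjacent to /q/.
/ʐ/ is retroflex while /q/ is uvular; the output [ʁ] is uvular, matching the trigger — so the feature that spreads is place.
Checking the remaining alternations: /ð/ → [z] after /d͡z/ (dental → alveolar, matching alveolar); /ʐ/ → [z] after /ɾ/ (retroflex → alveolar, matching alveolar) — only place changes, and always toward the preceding segment.
The trigger is the preceding segment, so the direction is progressive (perseverative).

progressive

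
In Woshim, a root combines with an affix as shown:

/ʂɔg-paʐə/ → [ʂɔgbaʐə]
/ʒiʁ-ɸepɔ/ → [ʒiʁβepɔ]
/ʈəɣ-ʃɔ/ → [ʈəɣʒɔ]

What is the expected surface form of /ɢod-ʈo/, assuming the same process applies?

The data show progressive voicing assimilation: /p/ → [b] after /g/; /ɸ/ → [β] after /ʁ/; /ʃ/ → [ʒ] after /ɣ/. In each pair only voicing changes, matching the preceding consonant, while place and manner stay constant.
The rule targets /ʈ/ (voiceless retroflex stop), which sits after the trigger /d/ (voiced).
The voiced retroflex stop is [ɖ], so /ʈ/ → [ɖ].

[ɢodɖo]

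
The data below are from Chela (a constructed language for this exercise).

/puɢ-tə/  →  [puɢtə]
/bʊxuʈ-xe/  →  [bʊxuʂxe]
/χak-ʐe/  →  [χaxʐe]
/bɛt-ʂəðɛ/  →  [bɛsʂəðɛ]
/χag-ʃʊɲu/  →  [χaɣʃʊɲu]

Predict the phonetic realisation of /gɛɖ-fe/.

[gɛʐfe]

The data show regressive manner assimilation: /ʈ/ → [ʂ] before /x/; /k/ → [x] before /ʐ/; /t/ → [s] before /ʂ/; /g/ → [ɣ] before /ʃ/. In each pair only manner changes, matching the following consonant, while place and voice stay constant.
Nothing changes in [puɢtə]: there the adjacent consonants already agree in manner (/ɢ/ and /t/ are both stops), so this form is consistent with the same rule.
/ɖ/ is a voiced retroflex stop. The following trigger /f/ is a fricative, so /ɖ/ must become a fricative as well.
A voiced retroflex fricative is [ʐ], so the surface segment is [ʐ].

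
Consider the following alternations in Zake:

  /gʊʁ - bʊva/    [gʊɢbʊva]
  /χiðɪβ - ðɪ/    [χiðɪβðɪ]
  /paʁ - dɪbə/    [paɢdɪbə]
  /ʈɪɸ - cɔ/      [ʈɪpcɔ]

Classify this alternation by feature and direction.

The segment that alternates is /ʁ/, which surfaces as [ɢ] when adjacent to /b/.
/ʁ/ is a fricative while /b/ is a stop; the output [ɢ] is a stop, matching the trigger — so the feature that spreads is manner.
Place and voice are unchanged, so the assimilation is partial, not total.
Checking the remaining alternations: /ʁ/ → [ɢ] before /d/ (fricative → stop, matching a stop); /ɸ/ → [p] before /c/ (fricative → stop, matching a stop) — only manner changes, and always toward the following segment.
Nothing changes in [χiðɪβðɪ]: there the adjacent consonants already agree in manner (/β/ and /ð/ are both fricatives), so this form is consistent with the same rule.
The trigger is the following segment, so the direction is regressive (anticipatory).

regressive manner assimilation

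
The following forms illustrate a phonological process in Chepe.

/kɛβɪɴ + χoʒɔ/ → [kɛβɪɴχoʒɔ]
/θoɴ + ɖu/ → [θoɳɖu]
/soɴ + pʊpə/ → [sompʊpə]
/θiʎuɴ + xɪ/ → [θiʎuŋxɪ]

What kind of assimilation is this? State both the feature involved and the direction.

regressive place assimilation

Comparing underlying and surface forms, /ɴ/ → [ɳ] is the alternation; the neighbouring /ɖ/ is constant.
/ɴ/ is uvular while /ɖ/ is retroflex; the output [ɳ] is retroflex, matching the trigger — so the feature that spreads is place.
Manner and voice are unchanged, so the assimilation is partial, not total.
The same holds elsewhere in the data: /ɴ/ → [m] before /p/ (uvular → bilabial, matching bilabial); /ɴ/ → [ŋ] before /x/ (uvular → velar, matching velar) — only place changes, and always toward the following segment.
Nothing changes in [kɛβɪɴχoʒɔ]: there the adjacent consonants already agree in place (/ɴ/ and /χ/ are both uvular), so this form is consistent with the same rule.
Since the segment that changes precedes the conditioning segment, the assimilation is regressive.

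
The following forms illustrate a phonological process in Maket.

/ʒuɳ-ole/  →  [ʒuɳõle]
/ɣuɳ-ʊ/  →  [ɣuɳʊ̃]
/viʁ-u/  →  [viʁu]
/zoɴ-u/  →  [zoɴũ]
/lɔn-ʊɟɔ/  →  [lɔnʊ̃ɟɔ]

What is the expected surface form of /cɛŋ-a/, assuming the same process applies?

The data show progressive nasality assimilation (vowel nasalisation): /o/ → [õ] after /ɳ/; /ʊ/ → [ʊ̃] after /ɳ/; /u/ → [ũ] after /ɴ/; /ʊ/ → [ʊ̃] after /n/ — a vowel is nasalised by an immediately preceding nasal consonant.
No change occurs in [viʁu] because the vowel at the boundary is adjacent to an oral consonant, not a nasal (/u/ next to /ʁ/).
The vowel /a/ is adjacent to the preceding nasal /ŋ/, so it acquires [+nasal] and surfaces as [ã].

[cɛŋã]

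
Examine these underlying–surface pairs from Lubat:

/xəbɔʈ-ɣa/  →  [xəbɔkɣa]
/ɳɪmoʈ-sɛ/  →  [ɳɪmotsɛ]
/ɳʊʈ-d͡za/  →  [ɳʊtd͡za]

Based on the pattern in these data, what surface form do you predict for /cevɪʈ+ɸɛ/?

[cevɪpɸɛ]

The data show regressive place assimilation: /ʈ/ → [k] before /ɣ/; /ʈ/ → [t] before /s/; /ʈ/ → [t] before /d͡z/. In each pair only place changes, matching the following consonant, while manner and voice stay constant.
/ʈ/ is a voiceless retroflex stop. The following trigger /ɸ/ is bilabial, so /ʈ/ must become bilabial as well.
A voiceless bilabial stop is [p], so the surface segment is [p].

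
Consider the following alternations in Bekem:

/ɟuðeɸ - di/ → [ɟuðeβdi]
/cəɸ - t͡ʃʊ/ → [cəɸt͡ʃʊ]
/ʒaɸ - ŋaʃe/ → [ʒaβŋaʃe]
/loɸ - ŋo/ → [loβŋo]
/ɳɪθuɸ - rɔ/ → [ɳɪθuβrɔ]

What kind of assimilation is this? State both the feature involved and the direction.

Comparing underlying and surface forms, /ɸ/ → [β] is the alternation; the neighbouring /d/ is constant.
The change voiceless → voiced matches the voicing of the following /d/, identifying this as voicing assimilation.
Place and manner are unchanged, so the assimilation is partial, not total.
The other alternating forms pattern the same way: /ɸ/ → [β] before /ŋ/ (voiceless → voiced, matching voiced); /ɸ/ → [β] before /r/ (voiceless → voiced, matching voiced) — only voicing changes, and always toward the following segment.
No alternation appears in [cəɸt͡ʃʊ]: there the adjacent consonants already agree in voicing (/ɸ/ and /t͡ʃ/ are both voiceless), so this form is consistent with the same rule.
Since the segment that changes precedes the conditioning segment, the assimilation is regressive.

regressive voicing assimilation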